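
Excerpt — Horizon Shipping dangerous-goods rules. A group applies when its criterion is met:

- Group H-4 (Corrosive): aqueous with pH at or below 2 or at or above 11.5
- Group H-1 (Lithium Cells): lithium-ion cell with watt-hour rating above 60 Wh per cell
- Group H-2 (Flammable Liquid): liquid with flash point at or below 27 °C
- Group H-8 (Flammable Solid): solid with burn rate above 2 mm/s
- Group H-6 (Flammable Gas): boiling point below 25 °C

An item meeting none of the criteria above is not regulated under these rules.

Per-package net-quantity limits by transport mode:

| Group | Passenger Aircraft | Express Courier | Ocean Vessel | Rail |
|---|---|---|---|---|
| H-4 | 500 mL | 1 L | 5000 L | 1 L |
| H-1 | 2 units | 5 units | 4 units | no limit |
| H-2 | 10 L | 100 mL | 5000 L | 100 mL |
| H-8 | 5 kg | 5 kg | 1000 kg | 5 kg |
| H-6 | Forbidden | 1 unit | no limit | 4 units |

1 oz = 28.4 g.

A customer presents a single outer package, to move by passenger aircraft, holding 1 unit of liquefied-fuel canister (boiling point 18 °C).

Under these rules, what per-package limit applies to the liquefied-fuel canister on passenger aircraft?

Liquefied-fuel canister: boiling point 18 °C < 25 °C → Group H-6 (Flammable Gas).
The passenger aircraft limit for Group H-6 is Forbidden.

Forbidden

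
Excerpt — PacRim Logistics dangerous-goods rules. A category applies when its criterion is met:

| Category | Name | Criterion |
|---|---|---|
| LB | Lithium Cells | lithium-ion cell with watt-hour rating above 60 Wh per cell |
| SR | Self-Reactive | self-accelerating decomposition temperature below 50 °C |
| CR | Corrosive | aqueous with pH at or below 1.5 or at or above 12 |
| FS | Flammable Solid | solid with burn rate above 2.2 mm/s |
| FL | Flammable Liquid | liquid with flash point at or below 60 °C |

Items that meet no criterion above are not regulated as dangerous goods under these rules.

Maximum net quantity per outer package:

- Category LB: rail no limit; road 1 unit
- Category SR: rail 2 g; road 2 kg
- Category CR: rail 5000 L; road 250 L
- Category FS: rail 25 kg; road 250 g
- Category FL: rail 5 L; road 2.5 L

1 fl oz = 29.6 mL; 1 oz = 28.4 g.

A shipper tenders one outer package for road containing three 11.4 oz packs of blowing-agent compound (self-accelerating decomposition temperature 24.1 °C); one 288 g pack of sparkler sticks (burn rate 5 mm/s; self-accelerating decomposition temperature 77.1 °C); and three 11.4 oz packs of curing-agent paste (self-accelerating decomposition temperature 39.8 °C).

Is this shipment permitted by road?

No

The blowing-agent compound has self-accelerating decomposition temperature 24.1 °C, which is < 50 °C, so it is Category SR (Self-Reactive).
Burn rate 5 mm/s meets the Category FS criterion (Flammable Solid), so the sparkler sticks are Category FS.
Self-accelerating decomposition temperature 39.8 °C meets the Category SR criterion (Self-Reactive), so the curing-agent paste is Category SR.
Category FS quantity: 288 g.
288 g exceeds the road limit of 250 g for Category FS.
Total Category SR: (three 11.4 oz packs = 971.28 g) + (three 11.4 oz packs = 971.28 g) = 1942.56 g.
1942.56 g ≤ 2 kg (road limit, Category SR) — within limit.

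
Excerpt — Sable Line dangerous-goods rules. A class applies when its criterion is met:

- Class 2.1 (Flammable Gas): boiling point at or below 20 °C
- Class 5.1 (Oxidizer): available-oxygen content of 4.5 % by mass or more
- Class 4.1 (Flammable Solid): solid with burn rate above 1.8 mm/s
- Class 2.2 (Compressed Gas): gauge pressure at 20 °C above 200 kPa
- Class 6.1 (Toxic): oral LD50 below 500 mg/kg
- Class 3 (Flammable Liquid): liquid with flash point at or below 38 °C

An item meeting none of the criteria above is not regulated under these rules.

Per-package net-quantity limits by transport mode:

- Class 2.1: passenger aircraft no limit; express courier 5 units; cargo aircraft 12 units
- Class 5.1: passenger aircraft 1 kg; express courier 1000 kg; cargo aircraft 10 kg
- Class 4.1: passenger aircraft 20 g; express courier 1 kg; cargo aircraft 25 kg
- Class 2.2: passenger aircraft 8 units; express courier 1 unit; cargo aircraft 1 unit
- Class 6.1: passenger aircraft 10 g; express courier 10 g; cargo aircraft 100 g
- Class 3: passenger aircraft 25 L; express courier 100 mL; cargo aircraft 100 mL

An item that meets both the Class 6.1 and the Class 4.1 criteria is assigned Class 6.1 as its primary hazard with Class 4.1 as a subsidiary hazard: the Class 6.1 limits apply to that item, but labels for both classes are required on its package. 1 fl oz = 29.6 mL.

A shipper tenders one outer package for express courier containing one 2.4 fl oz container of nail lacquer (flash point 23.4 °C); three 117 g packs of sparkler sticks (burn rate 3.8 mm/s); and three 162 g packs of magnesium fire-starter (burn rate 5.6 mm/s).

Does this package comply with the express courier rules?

Yes

Flash point 23.4 °C meets the Class 3 criterion (Flammable Liquid), so the nail lacquer is Class 3.
Sparkler sticks: burn rate 3.8 mm/s > 1.8 mm/s → Class 4.1 (Flammable Solid).
With burn rate 5.6 mm/s (> 1.8 mm/s), the magnesium fire-starter falls in Class 4.1.
Total Class 4.1: (three 117 g packs = 351 g) + (three 162 g packs = 486 g) = 837 g.
That is within the Class 4.1 express courier limit of 1 kg.
Class 3 quantity: one 2.4 fl oz container = 71.04 mL.
That is within the Class 3 express courier limit of 100 mL.
Every hazard class is within its express courier limit and no segregation rule is violated.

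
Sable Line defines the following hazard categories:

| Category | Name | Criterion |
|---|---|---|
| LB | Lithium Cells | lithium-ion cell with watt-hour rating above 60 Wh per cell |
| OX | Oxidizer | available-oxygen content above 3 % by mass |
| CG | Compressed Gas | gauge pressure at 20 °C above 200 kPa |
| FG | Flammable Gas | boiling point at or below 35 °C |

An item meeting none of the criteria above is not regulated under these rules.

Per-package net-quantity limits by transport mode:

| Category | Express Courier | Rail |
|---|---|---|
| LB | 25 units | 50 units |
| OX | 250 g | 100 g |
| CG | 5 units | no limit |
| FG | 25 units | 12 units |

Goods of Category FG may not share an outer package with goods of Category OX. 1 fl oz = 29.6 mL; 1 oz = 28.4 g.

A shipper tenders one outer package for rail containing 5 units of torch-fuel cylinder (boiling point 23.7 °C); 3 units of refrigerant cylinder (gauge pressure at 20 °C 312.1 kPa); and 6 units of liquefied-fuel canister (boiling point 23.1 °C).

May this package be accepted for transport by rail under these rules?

With boiling point 23.7 °C (≤ 35 °C), the torch-fuel cylinder falls in Category FG.
Gauge pressure at 20 °C 312.1 kPa meets the Category CG criterion (Compressed Gas), so the refrigerant cylinder is Category CG.
Boiling point 23.1 °C meets the Category FG criterion (Flammable Gas), so the liquefied-fuel canister is Category FG.
Total Category FG: 5 units + 6 units = 11 units.
11 units is within the rail limit of 12 units for Category FG.
Category CG quantity: 3 units.
Category CG has no per-package limit by rail.
The segregation rule (Category FG with Category OX) does not apply to Category FG with Category CG.
Every hazard category is within its rail limit and no segregation rule is violated.

Yes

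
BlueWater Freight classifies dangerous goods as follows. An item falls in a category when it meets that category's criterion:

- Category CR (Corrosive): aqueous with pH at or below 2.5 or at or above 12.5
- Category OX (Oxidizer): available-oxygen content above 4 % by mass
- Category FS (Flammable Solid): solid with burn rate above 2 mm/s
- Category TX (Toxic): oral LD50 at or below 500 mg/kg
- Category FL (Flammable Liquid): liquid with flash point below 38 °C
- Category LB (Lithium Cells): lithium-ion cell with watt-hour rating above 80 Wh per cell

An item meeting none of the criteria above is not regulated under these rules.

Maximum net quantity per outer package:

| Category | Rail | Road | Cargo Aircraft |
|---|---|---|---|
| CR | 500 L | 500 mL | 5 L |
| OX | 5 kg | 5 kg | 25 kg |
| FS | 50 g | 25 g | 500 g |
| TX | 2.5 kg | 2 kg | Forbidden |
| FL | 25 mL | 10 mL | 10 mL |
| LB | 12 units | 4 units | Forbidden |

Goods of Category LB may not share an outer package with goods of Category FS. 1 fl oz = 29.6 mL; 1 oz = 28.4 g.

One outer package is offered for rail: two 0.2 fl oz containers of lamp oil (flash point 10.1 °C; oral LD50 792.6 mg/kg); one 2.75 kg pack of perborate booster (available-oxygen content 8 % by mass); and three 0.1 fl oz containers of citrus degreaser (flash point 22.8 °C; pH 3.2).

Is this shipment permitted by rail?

Flash point 10.1 °C meets the Category FL criterion (Flammable Liquid), so the lamp oil is Category FL.
The perborate booster has available-oxygen content 8 % by mass, which is > 4 % by mass, so it is Category OX (Oxidizer).
Citrus degreaser: flash point 22.8 °C < 38 °C → Category FL (Flammable Liquid).
Category OX quantity: 2.75 kg.
2.75 kg is within the rail limit of 5 kg for Category OX.
Category FL net quantity: (two 0.2 fl oz containers = 11.84 mL) + (three 0.1 fl oz containers = 8.88 mL) = 20.72 mL.
20.72 mL ≤ 25 mL (rail limit, Category FL) — within limit.
The segregation rule (Category LB with Category FS) does not apply to Category OX with Category FL.
Every hazard category is within its rail limit and no segregation rule is violated.

Yes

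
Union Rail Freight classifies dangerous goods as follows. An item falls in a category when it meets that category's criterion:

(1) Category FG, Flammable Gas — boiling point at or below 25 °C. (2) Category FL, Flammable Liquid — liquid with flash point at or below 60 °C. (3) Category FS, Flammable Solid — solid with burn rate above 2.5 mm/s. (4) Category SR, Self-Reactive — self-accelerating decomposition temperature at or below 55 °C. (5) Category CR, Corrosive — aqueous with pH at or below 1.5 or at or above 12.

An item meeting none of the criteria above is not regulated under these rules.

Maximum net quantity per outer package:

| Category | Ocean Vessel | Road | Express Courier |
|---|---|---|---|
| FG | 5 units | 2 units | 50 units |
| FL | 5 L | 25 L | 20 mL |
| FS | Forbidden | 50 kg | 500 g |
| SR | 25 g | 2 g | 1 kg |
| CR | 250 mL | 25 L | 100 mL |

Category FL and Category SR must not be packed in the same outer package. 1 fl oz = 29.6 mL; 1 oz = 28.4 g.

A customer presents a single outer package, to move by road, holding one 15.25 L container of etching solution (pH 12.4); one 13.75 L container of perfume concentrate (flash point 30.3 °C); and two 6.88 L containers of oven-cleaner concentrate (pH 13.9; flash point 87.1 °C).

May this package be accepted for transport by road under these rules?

No

With pH 12.4 (≥ 12), the etching solution falls in Category CR.
Perfume concentrate: flash point 30.3 °C ≤ 60 °C → Category FL (Flammable Liquid).
With pH 13.9 (≥ 12), the oven-cleaner concentrate falls in Category CR.
Total Category CR: 15.25 L + (two 6.88 L containers = 13.76 L) = 29.01 L.
29.01 L > 25 L (road limit, Category CR) — over the limit.
Category FL quantity: 13.75 L.
That is within the Category FL road limit of 25 L.
The segregation rule (Category FL with Category SR) does not apply to Category CR with Category FL.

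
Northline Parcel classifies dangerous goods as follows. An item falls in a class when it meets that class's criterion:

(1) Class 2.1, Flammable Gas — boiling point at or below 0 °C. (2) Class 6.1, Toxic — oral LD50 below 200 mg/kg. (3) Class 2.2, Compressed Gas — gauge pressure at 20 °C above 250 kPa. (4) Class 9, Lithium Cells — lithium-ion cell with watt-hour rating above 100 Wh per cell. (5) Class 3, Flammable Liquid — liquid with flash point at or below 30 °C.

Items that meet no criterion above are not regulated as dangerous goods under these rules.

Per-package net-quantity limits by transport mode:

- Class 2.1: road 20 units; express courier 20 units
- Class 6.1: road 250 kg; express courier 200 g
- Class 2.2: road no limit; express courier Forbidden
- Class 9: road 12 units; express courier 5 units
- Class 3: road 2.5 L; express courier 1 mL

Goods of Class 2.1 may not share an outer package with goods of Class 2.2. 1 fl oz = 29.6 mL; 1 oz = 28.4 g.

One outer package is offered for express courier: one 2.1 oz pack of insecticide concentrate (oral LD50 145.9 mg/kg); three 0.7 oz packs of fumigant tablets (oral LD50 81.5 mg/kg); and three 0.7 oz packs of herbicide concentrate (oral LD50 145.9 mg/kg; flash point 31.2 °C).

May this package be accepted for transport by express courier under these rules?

The insecticide concentrate has oral LD50 145.9 mg/kg, which is < 200 mg/kg, so it is Class 6.1 (Toxic).
Oral LD50 81.5 mg/kg meets the Class 6.1 criterion (Toxic), so the fumigant tablets are Class 6.1.
Oral LD50 145.9 mg/kg meets the Class 6.1 criterion (Toxic), so the herbicide concentrate is Class 6.1.
Class 6.1 net quantity: (one 2.1 oz pack = 59.64 g) + (three 0.7 oz packs = 59.64 g) + (three 0.7 oz packs = 59.64 g) = 178.92 g.
178.92 g ≤ 200 g (express courier limit, Class 6.1) — within limit.

Yes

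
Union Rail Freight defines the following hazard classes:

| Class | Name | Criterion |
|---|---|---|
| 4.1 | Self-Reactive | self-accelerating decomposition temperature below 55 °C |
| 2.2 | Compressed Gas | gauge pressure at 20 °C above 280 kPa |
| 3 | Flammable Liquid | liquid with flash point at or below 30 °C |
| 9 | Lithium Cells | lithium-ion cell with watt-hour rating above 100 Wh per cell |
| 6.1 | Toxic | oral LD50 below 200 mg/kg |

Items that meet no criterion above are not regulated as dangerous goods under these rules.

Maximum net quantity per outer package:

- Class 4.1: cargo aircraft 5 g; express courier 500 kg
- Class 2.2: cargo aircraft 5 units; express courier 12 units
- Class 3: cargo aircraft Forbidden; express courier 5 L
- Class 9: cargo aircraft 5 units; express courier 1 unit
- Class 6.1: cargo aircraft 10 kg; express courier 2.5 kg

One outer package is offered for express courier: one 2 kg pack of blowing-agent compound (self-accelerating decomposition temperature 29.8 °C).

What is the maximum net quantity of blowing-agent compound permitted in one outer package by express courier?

Self-accelerating decomposition temperature 29.8 °C meets the Class 4.1 criterion (Self-Reactive), so the blowing-agent compound is Class 4.1.
The express courier limit for Class 4.1 is 500 kg.

500 kg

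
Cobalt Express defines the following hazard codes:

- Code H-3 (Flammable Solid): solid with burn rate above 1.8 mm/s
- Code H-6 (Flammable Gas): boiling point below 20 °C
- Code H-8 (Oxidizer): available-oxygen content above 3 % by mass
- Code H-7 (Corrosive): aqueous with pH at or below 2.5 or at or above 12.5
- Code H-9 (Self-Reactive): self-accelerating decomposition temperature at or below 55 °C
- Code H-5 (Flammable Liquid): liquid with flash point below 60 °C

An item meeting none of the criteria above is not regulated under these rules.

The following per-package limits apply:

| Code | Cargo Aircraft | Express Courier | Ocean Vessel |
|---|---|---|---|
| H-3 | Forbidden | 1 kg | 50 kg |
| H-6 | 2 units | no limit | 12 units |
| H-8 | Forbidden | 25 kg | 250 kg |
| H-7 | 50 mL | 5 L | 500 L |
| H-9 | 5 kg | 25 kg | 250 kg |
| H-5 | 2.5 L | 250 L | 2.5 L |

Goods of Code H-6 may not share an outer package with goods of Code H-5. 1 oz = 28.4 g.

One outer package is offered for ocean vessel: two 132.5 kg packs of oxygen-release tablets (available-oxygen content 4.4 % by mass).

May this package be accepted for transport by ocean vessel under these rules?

The oxygen-release tablets have available-oxygen content 4.4 % by mass, which is > 3 % by mass, so they are Code H-8 (Oxidizer).
Code H-8 quantity: two 132.5 kg packs = 265 kg.
265 kg exceeds the ocean vessel limit of 250 kg for Code H-8.

No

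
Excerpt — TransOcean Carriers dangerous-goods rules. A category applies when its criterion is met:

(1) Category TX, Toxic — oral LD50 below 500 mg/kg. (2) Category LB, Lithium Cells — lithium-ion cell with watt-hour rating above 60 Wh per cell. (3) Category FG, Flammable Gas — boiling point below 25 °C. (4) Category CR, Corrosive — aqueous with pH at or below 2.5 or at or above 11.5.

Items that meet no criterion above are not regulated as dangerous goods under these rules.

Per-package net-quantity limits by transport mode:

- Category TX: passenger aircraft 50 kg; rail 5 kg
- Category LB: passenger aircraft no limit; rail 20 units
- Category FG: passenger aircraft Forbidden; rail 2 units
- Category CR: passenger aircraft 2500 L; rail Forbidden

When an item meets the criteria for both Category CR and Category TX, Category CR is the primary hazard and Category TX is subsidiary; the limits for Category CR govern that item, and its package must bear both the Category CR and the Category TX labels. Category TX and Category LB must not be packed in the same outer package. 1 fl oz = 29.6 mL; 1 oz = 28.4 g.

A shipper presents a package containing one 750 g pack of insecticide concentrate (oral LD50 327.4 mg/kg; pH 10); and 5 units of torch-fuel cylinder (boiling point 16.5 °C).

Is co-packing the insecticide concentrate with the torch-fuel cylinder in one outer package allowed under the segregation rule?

Yes

With oral LD50 327.4 mg/kg (< 500 mg/kg), the insecticide concentrate falls in Category TX.
The torch-fuel cylinder has boiling point 16.5 °C, which is < 25 °C, so it is Category FG (Flammable Gas).
No segregation rule bars Category TX with Category FG.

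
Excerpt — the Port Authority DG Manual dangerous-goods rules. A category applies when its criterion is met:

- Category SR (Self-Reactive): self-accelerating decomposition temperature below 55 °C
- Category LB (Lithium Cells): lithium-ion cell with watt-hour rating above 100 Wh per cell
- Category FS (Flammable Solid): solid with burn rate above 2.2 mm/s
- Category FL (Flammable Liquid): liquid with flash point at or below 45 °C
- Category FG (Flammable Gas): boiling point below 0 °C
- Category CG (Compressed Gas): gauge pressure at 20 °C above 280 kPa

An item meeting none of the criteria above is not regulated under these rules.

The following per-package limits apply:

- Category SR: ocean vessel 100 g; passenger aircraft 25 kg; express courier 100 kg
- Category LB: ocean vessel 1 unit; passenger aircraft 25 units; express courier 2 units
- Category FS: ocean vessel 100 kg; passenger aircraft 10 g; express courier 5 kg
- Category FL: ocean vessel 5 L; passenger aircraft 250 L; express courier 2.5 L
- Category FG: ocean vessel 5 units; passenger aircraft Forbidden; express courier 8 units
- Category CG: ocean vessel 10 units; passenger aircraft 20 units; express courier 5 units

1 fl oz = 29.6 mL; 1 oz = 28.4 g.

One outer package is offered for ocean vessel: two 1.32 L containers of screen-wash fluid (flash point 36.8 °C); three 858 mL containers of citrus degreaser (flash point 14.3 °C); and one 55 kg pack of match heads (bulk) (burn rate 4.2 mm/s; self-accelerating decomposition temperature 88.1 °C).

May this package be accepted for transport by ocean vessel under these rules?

With flash point 36.8 °C (≤ 45 °C), the screen-wash fluid falls in Category FL.
The citrus degreaser has flash point 14.3 °C, which is ≤ 45 °C, so it is Category FL (Flammable Liquid).
Burn rate 4.2 mm/s meets the Category FS criterion (Flammable Solid), so the match heads (bulk) are Category FS.
Category FL net quantity: (two 1.32 L containers = 2.64 L) + (three 858 mL containers = 2.574 L) = 5.214 L.
That exceeds the Category FL ocean vessel limit of 5 L.
Category FS quantity: 55 kg.
That is within the Category FS ocean vessel limit of 100 kg.

No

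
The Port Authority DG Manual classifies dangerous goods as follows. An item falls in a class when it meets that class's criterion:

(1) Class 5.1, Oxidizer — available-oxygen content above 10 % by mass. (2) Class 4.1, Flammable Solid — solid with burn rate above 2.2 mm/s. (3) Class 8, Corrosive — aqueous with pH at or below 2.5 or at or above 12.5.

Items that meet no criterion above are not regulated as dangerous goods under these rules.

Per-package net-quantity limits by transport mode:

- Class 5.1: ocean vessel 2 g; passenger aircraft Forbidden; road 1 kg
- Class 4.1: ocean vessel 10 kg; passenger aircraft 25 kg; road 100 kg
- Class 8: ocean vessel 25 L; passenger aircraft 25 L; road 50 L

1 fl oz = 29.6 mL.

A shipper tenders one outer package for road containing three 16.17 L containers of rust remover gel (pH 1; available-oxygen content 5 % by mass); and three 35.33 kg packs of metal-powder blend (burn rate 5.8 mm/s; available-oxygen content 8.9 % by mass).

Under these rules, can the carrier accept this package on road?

With pH 1 (≤ 2.5), the rust remover gel falls in Class 8.
The metal-powder blend has burn rate 5.8 mm/s, which is > 2.2 mm/s, so it is Class 4.1 (Flammable Solid).
Class 4.1 quantity: three 35.33 kg packs = 105.99 kg.
105.99 kg > 100 kg (road limit, Class 4.1) — over the limit.
Class 8 quantity: three 16.17 L containers = 48.51 L.
48.51 L is within the road limit of 50 L for Class 8.

No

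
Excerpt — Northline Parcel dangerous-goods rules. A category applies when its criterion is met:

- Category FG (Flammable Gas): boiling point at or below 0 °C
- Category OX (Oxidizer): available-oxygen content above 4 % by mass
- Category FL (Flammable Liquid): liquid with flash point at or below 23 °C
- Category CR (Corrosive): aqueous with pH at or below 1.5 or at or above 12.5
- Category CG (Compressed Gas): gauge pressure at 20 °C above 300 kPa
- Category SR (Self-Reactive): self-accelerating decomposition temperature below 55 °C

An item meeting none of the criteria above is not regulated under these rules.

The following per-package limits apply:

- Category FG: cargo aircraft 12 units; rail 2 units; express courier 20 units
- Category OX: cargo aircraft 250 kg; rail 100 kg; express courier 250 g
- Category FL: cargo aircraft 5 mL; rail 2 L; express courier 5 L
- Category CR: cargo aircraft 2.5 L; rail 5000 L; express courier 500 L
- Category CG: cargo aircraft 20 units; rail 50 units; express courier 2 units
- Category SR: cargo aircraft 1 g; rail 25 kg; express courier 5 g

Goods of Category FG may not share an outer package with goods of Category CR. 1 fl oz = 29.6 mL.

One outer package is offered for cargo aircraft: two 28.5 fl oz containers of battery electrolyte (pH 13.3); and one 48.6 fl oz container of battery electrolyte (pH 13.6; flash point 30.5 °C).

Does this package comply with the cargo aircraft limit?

No

Battery electrolyte: pH 13.3 ≥ 12.5 → Category CR (Corrosive).
pH 13.6 meets the Category CR criterion (Corrosive), so the battery electrolyte is Category CR.
Total Category CR: (two 28.5 fl oz containers = 1687.2 mL) + (one 48.6 fl oz container = 1438.56 mL) = 3125.76 mL.
3125.76 mL exceeds the cargo aircraft limit of 2.5 L for Category CR.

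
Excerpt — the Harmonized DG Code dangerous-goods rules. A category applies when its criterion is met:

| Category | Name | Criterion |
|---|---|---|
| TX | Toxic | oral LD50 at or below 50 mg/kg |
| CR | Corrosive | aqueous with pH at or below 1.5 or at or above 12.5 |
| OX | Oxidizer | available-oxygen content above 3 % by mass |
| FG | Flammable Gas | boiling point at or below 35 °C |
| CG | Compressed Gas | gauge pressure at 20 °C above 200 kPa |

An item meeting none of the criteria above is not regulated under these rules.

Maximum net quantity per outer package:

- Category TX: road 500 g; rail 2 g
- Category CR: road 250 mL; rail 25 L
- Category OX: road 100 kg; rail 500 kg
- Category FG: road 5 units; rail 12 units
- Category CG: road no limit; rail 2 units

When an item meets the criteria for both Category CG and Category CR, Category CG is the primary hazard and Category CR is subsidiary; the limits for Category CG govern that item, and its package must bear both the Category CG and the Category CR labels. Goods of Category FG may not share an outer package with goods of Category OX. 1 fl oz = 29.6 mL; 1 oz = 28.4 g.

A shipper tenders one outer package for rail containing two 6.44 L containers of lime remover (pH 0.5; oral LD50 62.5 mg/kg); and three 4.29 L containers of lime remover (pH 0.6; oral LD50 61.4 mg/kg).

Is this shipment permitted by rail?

Lime remover: pH 0.5 ≤ 1.5 → Category CR (Corrosive).
Lime remover: pH 0.6 ≤ 1.5 → Category CR (Corrosive).
Total Category CR: (two 6.44 L containers = 12.88 L) + (three 4.29 L containers = 12.87 L) = 25.75 L.
That exceeds the Category CR rail limit of 25 L.

No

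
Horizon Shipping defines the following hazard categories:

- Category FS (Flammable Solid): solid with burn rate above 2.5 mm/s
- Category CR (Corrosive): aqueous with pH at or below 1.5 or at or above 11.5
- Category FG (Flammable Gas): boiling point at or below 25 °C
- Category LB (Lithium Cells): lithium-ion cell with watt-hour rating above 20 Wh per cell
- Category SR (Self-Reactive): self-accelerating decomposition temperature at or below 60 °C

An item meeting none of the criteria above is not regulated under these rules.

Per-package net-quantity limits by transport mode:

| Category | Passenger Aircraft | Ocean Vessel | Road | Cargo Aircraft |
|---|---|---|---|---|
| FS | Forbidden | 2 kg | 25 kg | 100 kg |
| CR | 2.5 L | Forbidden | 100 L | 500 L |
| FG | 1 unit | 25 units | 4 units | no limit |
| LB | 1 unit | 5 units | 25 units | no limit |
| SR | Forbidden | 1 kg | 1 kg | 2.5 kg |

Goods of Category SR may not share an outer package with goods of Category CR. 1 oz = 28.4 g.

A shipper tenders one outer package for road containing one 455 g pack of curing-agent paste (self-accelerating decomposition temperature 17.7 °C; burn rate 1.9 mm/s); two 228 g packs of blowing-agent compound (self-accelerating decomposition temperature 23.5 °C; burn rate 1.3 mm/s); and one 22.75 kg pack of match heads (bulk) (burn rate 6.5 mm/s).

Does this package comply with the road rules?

Yes

The curing-agent paste has self-accelerating decomposition temperature 17.7 °C, which is ≤ 60 °C, so it is Category SR (Self-Reactive).
Self-accelerating decomposition temperature 23.5 °C meets the Category SR criterion (Self-Reactive), so the blowing-agent compound is Category SR.
With burn rate 6.5 mm/s (> 2.5 mm/s), the match heads (bulk) fall in Category FS.
Total Category SR: 455 g + (two 228 g packs = 456 g) = 911 g.
911 g ≤ 1 kg (road limit, Category SR) — within limit.
Category FS quantity: 22.75 kg.
22.75 kg ≤ 25 kg (road limit, Category FS) — within limit.
The segregation rule (Category SR with Category CR) does not apply to Category SR with Category FS.
Every hazard category is within its road limit and no segregation rule is violated.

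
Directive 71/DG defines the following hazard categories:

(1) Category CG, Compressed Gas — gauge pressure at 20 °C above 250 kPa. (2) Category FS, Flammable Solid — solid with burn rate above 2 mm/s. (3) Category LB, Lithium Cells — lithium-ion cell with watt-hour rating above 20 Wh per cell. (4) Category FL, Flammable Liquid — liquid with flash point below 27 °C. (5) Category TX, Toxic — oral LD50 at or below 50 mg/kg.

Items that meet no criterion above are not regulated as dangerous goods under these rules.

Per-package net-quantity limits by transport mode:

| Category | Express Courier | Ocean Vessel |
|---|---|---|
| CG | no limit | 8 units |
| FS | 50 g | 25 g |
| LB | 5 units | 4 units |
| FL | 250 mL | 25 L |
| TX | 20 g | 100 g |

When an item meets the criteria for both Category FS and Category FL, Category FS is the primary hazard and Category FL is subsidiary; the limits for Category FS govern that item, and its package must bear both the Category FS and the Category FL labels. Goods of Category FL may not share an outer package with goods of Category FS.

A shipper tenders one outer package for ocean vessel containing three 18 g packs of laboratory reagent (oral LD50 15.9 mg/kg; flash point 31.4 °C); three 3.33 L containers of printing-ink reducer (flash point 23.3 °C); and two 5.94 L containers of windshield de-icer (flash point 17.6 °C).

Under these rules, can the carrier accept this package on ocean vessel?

With oral LD50 15.9 mg/kg (≤ 50 mg/kg), the laboratory reagent falls in Category TX.
Printing-ink reducer: flash point 23.3 °C < 27 °C → Category FL (Flammable Liquid).
Windshield de-icer: flash point 17.6 °C < 27 °C → Category FL (Flammable Liquid).
Category FL net quantity: (three 3.33 L containers = 9.99 L) + (two 5.94 L containers = 11.88 L) = 21.87 L.
That is within the Category FL ocean vessel limit of 25 L.
Category TX quantity: three 18 g packs = 54 g.
That is within the Category TX ocean vessel limit of 100 g.
The segregation rule (Category FL with Category FS) does not apply to Category FL with Category TX.
Every hazard category is within its ocean vessel limit and no segregation rule is violated.

Yes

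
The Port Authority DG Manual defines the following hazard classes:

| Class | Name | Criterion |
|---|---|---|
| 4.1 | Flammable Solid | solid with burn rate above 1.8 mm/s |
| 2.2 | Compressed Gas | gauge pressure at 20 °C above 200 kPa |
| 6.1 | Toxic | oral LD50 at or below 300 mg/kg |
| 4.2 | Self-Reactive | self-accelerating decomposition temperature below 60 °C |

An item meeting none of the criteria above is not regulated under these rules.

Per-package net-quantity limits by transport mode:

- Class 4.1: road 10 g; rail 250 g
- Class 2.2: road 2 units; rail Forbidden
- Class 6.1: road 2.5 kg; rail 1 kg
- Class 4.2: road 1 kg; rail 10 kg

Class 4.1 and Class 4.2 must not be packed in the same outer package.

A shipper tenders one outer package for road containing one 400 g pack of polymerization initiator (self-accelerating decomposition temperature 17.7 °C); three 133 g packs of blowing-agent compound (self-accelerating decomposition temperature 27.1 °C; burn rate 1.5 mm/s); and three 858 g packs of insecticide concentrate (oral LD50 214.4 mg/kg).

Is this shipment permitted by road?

Self-accelerating decomposition temperature 17.7 °C meets the Class 4.2 criterion (Self-Reactive), so the polymerization initiator is Class 4.2.
Self-accelerating decomposition temperature 27.1 °C meets the Class 4.2 criterion (Self-Reactive), so the blowing-agent compound is Class 4.2.
Oral LD50 214.4 mg/kg meets the Class 6.1 criterion (Toxic), so the insecticide concentrate is Class 6.1.
Total Class 4.2: 400 g + (three 133 g packs = 399 g) = 799 g.
799 g is within the road limit of 1 kg for Class 4.2.
Class 6.1 quantity: three 858 g packs = 2.574 kg.
That exceeds the Class 6.1 road limit of 2.5 kg.
The segregation rule (Class 4.1 with Class 4.2) does not apply to Class 4.2 with Class 6.1.

No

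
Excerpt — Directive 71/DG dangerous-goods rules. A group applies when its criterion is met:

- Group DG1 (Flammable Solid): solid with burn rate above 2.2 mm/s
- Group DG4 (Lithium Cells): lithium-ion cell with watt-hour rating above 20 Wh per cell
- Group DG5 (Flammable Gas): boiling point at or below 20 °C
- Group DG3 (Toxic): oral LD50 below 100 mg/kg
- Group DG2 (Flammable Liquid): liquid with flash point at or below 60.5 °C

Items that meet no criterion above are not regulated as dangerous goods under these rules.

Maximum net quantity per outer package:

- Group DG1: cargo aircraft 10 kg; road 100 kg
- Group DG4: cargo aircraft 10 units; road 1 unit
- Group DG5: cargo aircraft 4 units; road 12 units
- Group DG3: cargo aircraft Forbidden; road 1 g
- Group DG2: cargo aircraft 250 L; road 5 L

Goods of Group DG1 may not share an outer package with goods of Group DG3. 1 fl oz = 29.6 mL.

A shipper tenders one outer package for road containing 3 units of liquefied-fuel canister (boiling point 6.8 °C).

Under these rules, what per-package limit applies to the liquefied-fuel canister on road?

The liquefied-fuel canister has boiling point 6.8 °C, which is ≤ 20 °C, so it is Group DG5 (Flammable Gas).
The road limit for Group DG5 is 12 units.

12 units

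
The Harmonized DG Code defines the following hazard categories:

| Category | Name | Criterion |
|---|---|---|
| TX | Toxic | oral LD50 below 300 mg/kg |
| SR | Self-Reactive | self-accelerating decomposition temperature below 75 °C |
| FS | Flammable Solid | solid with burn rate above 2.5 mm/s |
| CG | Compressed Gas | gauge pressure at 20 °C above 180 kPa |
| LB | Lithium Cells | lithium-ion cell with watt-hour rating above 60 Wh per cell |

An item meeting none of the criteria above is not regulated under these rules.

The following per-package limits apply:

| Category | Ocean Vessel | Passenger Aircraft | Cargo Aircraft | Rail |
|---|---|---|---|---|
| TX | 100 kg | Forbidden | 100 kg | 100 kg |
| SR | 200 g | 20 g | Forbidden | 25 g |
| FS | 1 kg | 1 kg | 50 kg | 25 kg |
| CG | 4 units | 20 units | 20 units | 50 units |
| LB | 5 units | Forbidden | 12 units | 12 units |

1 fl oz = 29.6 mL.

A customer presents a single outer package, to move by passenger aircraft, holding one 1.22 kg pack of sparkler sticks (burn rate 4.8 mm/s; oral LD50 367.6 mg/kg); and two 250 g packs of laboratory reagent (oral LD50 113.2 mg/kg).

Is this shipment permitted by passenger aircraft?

No

Burn rate 4.8 mm/s meets the Category FS criterion (Flammable Solid), so the sparkler sticks are Category FS.
With oral LD50 113.2 mg/kg (< 300 mg/kg), the laboratory reagent falls in Category TX.
Category FS quantity: 1.22 kg.
1.22 kg > 1 kg (passenger aircraft limit, Category FS) — over the limit.
Category TX quantity: two 250 g packs = 500 g.
By passenger aircraft, Category TX is Forbidden regardless of quantity.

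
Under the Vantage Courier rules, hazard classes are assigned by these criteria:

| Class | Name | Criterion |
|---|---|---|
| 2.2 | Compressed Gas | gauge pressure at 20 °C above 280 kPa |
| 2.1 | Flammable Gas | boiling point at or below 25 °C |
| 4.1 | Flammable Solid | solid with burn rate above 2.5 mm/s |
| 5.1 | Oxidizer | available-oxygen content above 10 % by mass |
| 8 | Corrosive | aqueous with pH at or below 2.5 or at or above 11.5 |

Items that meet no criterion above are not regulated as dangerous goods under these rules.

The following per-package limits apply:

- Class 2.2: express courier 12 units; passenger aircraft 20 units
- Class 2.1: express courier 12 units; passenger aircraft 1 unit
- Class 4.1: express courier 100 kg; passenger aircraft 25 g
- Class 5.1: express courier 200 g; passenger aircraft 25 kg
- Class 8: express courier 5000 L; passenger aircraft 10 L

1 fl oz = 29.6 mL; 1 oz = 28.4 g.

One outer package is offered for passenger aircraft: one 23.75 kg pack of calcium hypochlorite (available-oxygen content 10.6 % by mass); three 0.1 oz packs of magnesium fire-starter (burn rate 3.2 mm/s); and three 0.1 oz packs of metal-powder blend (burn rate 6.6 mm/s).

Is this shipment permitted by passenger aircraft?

Yes

Calcium hypochlorite: available-oxygen content 10.6 % by mass > 10 % by mass → Class 5.1 (Oxidizer).
Burn rate 3.2 mm/s meets the Class 4.1 criterion (Flammable Solid), so the magnesium fire-starter is Class 4.1.
With burn rate 6.6 mm/s (> 2.5 mm/s), the metal-powder blend falls in Class 4.1.
Total Class 4.1: (three 0.1 oz packs = 8.52 g) + (three 0.1 oz packs = 8.52 g) = 17.04 g.
17.04 g ≤ 25 g (passenger aircraft limit, Class 4.1) — within limit.
Class 5.1 quantity: 23.75 kg.
23.75 kg is within the passenger aircraft limit of 25 kg for Class 5.1.
Every hazard class is within its passenger aircraft limit and no segregation rule is violated.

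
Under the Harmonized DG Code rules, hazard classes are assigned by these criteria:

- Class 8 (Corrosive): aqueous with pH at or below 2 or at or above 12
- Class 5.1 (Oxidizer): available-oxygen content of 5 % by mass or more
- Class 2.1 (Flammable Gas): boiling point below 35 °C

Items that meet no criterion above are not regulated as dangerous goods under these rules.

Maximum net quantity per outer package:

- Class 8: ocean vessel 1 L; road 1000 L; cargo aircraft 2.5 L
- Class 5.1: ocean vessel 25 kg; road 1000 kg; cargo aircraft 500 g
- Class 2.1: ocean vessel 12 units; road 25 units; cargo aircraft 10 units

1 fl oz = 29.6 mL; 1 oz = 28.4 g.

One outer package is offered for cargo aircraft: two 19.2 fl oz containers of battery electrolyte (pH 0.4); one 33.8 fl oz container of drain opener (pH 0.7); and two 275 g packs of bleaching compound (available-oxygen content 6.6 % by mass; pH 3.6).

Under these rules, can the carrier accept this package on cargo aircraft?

No

With pH 0.4 (≤ 2), the battery electrolyte falls in Class 8.
With pH 0.7 (≤ 2), the drain opener falls in Class 8.
Available-oxygen content 6.6 % by mass meets the Class 5.1 criterion (Oxidizer), so the bleaching compound is Class 5.1.
Class 8 net quantity: (two 19.2 fl oz containers = 1136.64 mL) + (one 33.8 fl oz container = 1000.48 mL) = 2137.12 mL.
That is within the Class 8 cargo aircraft limit of 2.5 L.
Class 5.1 quantity: two 275 g packs = 550 g.
That exceeds the Class 5.1 cargo aircraft limit of 500 g.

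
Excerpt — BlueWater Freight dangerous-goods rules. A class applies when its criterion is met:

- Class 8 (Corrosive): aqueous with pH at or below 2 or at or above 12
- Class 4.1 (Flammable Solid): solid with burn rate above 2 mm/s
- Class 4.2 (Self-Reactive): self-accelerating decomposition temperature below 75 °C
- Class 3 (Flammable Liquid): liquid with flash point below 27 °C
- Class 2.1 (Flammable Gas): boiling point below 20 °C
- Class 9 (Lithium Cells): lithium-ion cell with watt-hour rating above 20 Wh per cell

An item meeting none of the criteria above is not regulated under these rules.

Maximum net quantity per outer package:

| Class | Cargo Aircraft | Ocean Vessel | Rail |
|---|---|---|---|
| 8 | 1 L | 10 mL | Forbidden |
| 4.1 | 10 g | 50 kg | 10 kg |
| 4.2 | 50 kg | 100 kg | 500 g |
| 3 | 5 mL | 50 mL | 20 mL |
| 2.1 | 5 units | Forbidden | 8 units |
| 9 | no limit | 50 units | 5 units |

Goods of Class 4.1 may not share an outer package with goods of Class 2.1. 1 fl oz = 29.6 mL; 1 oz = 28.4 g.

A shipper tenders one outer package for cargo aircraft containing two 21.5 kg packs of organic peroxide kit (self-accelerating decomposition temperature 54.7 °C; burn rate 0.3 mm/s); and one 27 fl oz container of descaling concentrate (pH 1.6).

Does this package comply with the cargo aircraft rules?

Self-accelerating decomposition temperature 54.7 °C meets the Class 4.2 criterion (Self-Reactive), so the organic peroxide kit is Class 4.2.
With pH 1.6 (≤ 2), the descaling concentrate falls in Class 8.
Class 8 quantity: one 27 fl oz container = 799.2 mL.
799.2 mL ≤ 1 L (cargo aircraft limit, Class 8) — within limit.
Class 4.2 quantity: two 21.5 kg packs = 43 kg.
That is within the Class 4.2 cargo aircraft limit of 50 kg.
The segregation rule (Class 4.1 with Class 2.1) does not apply to Class 8 with Class 4.2.
Every hazard class is within its cargo aircraft limit and no segregation rule is violated.

Yes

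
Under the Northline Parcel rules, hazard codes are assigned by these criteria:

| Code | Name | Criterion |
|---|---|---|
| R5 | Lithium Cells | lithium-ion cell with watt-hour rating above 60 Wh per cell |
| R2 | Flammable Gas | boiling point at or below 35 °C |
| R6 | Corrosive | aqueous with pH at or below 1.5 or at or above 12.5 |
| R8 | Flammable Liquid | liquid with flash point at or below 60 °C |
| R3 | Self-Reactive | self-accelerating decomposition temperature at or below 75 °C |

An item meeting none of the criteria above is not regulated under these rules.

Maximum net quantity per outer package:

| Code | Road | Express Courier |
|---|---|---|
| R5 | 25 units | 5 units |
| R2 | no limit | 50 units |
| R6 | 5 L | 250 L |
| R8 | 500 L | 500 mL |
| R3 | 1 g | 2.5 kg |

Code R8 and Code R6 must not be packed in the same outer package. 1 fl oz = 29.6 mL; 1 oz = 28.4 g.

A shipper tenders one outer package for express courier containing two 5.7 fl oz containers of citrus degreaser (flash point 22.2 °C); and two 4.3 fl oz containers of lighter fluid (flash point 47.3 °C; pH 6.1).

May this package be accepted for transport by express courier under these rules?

No

The citrus degreaser has flash point 22.2 °C, which is ≤ 60 °C, so it is Code R8 (Flammable Liquid).
The lighter fluid has flash point 47.3 °C, which is ≤ 60 °C, so it is Code R8 (Flammable Liquid).
Code R8 net quantity: (two 5.7 fl oz containers = 337.44 mL) + (two 4.3 fl oz containers = 254.56 mL) = 592 mL.
That exceeds the Code R8 express courier limit of 500 mL.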